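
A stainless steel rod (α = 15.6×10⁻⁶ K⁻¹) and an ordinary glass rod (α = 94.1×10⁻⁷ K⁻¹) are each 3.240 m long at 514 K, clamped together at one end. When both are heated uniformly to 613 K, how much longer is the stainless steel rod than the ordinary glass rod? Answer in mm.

1.99 mm

ΔT = 99 K
stainless steel: ΔL = 15.6×10⁻⁶ × 3.240 m × 99 = 5.0039×10⁻³ m = 5.0039 mm
ordinary glass: ΔL = 94.1×10⁻⁷ × 3.240 m × 99 = 3.0184×10⁻³ m = 3.0184 mm
difference = 5.0039 − 3.0184 = 1.9855 mm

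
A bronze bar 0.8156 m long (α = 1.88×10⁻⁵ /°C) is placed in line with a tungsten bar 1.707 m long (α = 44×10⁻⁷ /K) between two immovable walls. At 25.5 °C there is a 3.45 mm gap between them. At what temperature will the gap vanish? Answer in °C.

T = 177 °C

Gap closes when ΔL₁ + ΔL₂ = 3.45 mm = 3.45×10⁻³ m
(α₁L₁ + α₂L₂)ΔT = g
α₁L₁ + α₂L₂ = 1.88×10⁻⁵×0.8156 + 44×10⁻⁷×1.707 = 2.284408×10⁻⁵ m/K
ΔT = 3.45×10⁻³ / 2.284408×10⁻⁵ = 151.02 K
T = 25.5 + 151.02 = 176.52 °C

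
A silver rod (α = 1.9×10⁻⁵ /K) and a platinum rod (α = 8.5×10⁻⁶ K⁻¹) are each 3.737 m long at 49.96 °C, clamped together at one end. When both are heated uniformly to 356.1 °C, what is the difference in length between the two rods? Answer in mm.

12.0 mm

ΔT = 306.14 K
silver: ΔL = 1.9×10⁻⁵ × 3.737 m × 306.14 = 2.1737×10⁻² m = 21.737 mm
platinum: ΔL = 8.5×10⁻⁶ × 3.737 m × 306.14 = 9.7244×10⁻³ m = 9.7244 mm
difference = 21.737 − 9.7244 = 12.0126 mm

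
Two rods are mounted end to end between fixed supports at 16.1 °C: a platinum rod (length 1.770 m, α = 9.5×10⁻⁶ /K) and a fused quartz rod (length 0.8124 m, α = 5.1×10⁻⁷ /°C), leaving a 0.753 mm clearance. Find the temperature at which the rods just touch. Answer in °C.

Gap closes when ΔL₁ + ΔL₂ = 0.753 mm = 7.53×10⁻⁴ m
(α₁L₁ + α₂L₂)ΔT = g
α₁L₁ + α₂L₂ = 9.5×10⁻⁶×1.770 + 5.1×10⁻⁷×0.8124 = 1.7229324×10⁻⁵ m/K
ΔT = 7.53×10⁻⁴ / 1.7229324×10⁻⁵ = 43.705 K
T = 16.1 + 43.705 = 59.805 °C

T = 59.8 °C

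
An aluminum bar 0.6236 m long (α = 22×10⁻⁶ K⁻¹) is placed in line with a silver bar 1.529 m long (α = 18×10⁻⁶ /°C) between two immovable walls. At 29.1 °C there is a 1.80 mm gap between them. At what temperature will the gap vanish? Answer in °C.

T = 72.7 °C

α₁L₁ = 1.37192×10⁻⁵ m/K, α₂L₂ = 2.7522×10⁻⁵ m/K → total 4.12412×10⁻⁵ m/K
ΔT = g/(α₁L₁+α₂L₂) = 1.80×10⁻³ / 4.12412×10⁻⁵ = 43.646 K
T = 29.1 + 43.646 = 72.746 °C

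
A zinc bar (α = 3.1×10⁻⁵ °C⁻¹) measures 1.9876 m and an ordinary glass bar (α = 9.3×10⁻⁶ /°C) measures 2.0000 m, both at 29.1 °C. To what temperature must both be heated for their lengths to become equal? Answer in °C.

L₁(1 + α₁ΔT) = L₂(1 + α₂ΔT) ⇒ ΔT = (L₂ − L₁)/(α₁L₁ − α₂L₂)
L₂ − L₁ = 2.0000 − 1.9876 = 1.24×10⁻² m
α₁L₁ − α₂L₂ = 3.1×10⁻⁵×1.9876 − 9.3×10⁻⁶×2.0000 = 4.30156×10⁻⁵ m/K
ΔT = 1.24×10⁻² / 4.30156×10⁻⁵ = 288.268 K
T = 29.1 + 288.268 = 317.368 °C

T = 317.4 °C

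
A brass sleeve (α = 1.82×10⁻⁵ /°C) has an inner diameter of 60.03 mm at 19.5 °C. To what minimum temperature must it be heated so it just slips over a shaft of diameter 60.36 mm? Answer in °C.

T = 322 °C

Required Δd = 60.36 − 60.03 = 0.33 mm
Δd = αd₀ΔT ⇒ ΔT = Δd/(αd₀) = 0.33 / (1.82×10⁻⁵ × 60.03) = 302.05 K
T_min = 19.5 + 302.05 = 321.55 °C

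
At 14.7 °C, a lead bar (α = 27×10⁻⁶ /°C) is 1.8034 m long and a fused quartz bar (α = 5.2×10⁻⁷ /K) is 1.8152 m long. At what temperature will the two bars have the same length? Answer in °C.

Equal length when α₁L₁ΔT − α₂L₂ΔT = L₂ − L₁ = 1.18×10⁻² m
α₁L₁ = 4.86918×10⁻⁵, α₂L₂ = 9.43904×10⁻⁷ → Δ(αL) = 4.7747896×10⁻⁵ m/K
ΔT = 1.18×10⁻² / 4.7747896×10⁻⁵ = 247.131 K, so T = 14.7 + 247.131 = 261.831 °C

T = 261.8 °C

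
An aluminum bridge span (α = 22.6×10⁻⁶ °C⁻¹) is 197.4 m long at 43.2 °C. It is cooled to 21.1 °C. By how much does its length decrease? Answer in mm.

|ΔT| = |21.1 − 43.2| = 22.1 K
ΔL = αL₀ΔT = (22.6×10⁻⁶)(197.4)(22.1) = 9.86×10⁻² m

ΔL = 98.6 mm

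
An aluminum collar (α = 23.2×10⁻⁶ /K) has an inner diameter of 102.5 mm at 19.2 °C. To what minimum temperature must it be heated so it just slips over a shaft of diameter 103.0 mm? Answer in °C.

Required Δd = 103.0 − 102.5 = 0.5 mm
Δd = αd₀ΔT ⇒ ΔT = Δd/(αd₀) = 0.5 / (23.2×10⁻⁶ × 102.5) = 210.26 K
T_min = 19.2 + 210.26 = 229.46 °C

T = 229 °C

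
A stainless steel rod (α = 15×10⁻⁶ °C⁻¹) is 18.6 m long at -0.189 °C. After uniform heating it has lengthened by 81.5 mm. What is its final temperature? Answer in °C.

T = 292 °C

ΔL = αL₀ΔT ⇒ ΔT = ΔL / (αL₀)
ΔT = 81.5×10⁻³ m / (15×10⁻⁶ × 18.6 m) = 292.115 K
T = -0.189 + 292.115 = 291.926 °C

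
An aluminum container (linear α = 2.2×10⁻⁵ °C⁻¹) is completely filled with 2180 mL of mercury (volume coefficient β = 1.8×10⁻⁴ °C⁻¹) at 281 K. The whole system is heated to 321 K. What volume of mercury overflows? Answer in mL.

The container also expands: β_container ≈ 3α = 6.6×10⁻⁵ /K
Net overflow = V₀(β_liq − 3α_cont)ΔT
β − 3α = 1.80×10⁻⁴ − 6.6×10⁻⁵ = 1.14×10⁻⁴ /K; ΔT = 40 K
ΔV = 2180 × 1.14×10⁻⁴ × 40 = 9.94 mL

9.94 mL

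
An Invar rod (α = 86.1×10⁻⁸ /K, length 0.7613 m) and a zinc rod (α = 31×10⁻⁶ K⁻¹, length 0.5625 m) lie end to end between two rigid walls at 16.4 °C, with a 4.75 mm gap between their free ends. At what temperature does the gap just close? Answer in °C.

T = 279 °C

Gap closes when ΔL₁ + ΔL₂ = 4.75 mm = 4.75×10⁻³ m
(α₁L₁ + α₂L₂)ΔT = g
α₁L₁ + α₂L₂ = 86.1×10⁻⁸×0.7613 + 31×10⁻⁶×0.5625 = 1.80929793×10⁻⁵ m/K
ΔT = 4.75×10⁻³ / 1.80929793×10⁻⁵ = 262.53 K
T = 16.4 + 262.53 = 278.93 °C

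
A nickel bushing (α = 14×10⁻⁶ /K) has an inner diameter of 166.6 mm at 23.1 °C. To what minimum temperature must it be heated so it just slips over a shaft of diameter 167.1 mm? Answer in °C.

T = 237 °C

Required Δd = 167.1 − 166.6 = 0.5 mm
Δd = αd₀ΔT ⇒ ΔT = Δd/(αd₀) = 0.5 / (14×10⁻⁶ × 166.6) = 214.37 K
T_min = 23.1 + 214.37 = 237.47 °C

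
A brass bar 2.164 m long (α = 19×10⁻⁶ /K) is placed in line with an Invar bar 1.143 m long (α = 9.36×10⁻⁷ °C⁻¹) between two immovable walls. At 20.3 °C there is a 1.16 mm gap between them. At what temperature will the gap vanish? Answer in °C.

α₁L₁ = 4.1116×10⁻⁵ m/K, α₂L₂ = 1.069848×10⁻⁶ m/K → total 4.2185848×10⁻⁵ m/K
ΔT = g/(α₁L₁+α₂L₂) = 1.16×10⁻³ / 4.2185848×10⁻⁵ = 27.497 K
T = 20.3 + 27.497 = 47.797 °C

T = 47.8 °C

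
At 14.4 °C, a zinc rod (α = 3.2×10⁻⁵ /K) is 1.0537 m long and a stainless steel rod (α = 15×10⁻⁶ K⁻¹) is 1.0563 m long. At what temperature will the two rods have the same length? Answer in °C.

T = 159.9 °C

Equal length when α₁L₁ΔT − α₂L₂ΔT = L₂ − L₁ = 2.60×10⁻³ m
α₁L₁ = 3.37184×10⁻⁵, α₂L₂ = 1.58445×10⁻⁵ → Δ(αL) = 1.78739×10⁻⁵ m/K
ΔT = 2.60×10⁻³ / 1.78739×10⁻⁵ = 145.463 K, so T = 14.4 + 145.463 = 159.863 °C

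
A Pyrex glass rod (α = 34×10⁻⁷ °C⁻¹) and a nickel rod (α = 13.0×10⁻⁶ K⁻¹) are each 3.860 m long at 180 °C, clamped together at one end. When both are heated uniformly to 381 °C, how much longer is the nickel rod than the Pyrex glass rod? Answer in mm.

ΔT = 201 K
Pyrex glass: ΔL = 34×10⁻⁷ × 3.860 m × 201 = 2.6379×10⁻³ m = 2.6379 mm
nickel: ΔL = 13.0×10⁻⁶ × 3.860 m × 201 = 1.0086×10⁻² m = 10.086 mm
difference = 10.086 − 2.6379 = 7.4481 mm

7.45 mm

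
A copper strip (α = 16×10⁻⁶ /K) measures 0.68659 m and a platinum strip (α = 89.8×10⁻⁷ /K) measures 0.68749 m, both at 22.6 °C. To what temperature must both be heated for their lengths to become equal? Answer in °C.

T = 209.6 °C

L₁(1 + α₁ΔT) = L₂(1 + α₂ΔT) ⇒ ΔT = (L₂ − L₁)/(α₁L₁ − α₂L₂)
L₂ − L₁ = 0.68749 − 0.68659 = 9.00×10⁻⁴ m
α₁L₁ − α₂L₂ = 16×10⁻⁶×0.68659 − 89.8×10⁻⁷×0.68749 = 4.8117798×10⁻⁶ m/K
ΔT = 9.00×10⁻⁴ / 4.8117798×10⁻⁶ = 187.041 K
T = 22.6 + 187.041 = 209.641 °C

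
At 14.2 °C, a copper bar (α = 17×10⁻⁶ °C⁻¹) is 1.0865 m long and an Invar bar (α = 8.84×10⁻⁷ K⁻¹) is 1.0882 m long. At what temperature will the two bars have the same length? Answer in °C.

T = 111.3 °C

Equal length when α₁L₁ΔT − α₂L₂ΔT = L₂ − L₁ = 1.70×10⁻³ m
α₁L₁ = 1.84705×10⁻⁵, α₂L₂ = 9.619688×10⁻⁷ → Δ(αL) = 1.75085312×10⁻⁵ m/K
ΔT = 1.70×10⁻³ / 1.75085312×10⁻⁵ = 97.096 K, so T = 14.2 + 97.096 = 111.296 °C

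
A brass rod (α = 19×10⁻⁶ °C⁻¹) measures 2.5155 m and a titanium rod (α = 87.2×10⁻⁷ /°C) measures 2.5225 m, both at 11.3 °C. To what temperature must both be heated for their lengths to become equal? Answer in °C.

T = 282.6 °C

Equal length when α₁L₁ΔT − α₂L₂ΔT = L₂ − L₁ = 7.00×10⁻³ m
α₁L₁ = 4.77945×10⁻⁵, α₂L₂ = 2.19962×10⁻⁵ → Δ(αL) = 2.57983×10⁻⁵ m/K
ΔT = 7.00×10⁻³ / 2.57983×10⁻⁵ = 271.336 K, so T = 11.3 + 271.336 = 282.636 °C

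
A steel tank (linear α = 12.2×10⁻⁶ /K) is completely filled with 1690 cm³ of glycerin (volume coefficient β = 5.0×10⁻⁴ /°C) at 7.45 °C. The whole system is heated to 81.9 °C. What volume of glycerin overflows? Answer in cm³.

58.3 cm³

The tank also expands: β_container ≈ 3α = 3.66×10⁻⁵ /K
Net overflow = V₀(β_liq − 3α_cont)ΔT
β − 3α = 5.00×10⁻⁴ − 3.66×10⁻⁵ = 4.634×10⁻⁴ /K; ΔT = 74.45 K
ΔV = 1690 × 4.634×10⁻⁴ × 74.45 = 58.3 cm³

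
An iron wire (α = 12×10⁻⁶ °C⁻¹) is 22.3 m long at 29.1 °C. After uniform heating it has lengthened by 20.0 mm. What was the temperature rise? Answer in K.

ΔT = 74.7 K

ΔL = αL₀ΔT ⇒ ΔT = ΔL / (αL₀)
ΔT = 20.0×10⁻³ m / (12×10⁻⁶ × 22.3 m) = 74.738 K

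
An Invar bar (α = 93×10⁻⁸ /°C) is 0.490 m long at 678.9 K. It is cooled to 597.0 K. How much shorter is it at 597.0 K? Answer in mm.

ΔL = 0.0373 mm

|ΔT| = |597.0 − 678.9| = 81.9 K
ΔL = αL₀ΔT = (93×10⁻⁸)(0.490)(81.9) = 3.73×10⁻⁵ m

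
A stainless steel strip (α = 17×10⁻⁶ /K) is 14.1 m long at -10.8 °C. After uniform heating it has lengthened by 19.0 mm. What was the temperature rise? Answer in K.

ΔL = αL₀ΔT ⇒ ΔT = ΔL / (αL₀)
ΔT = 19.0×10⁻³ m / (17×10⁻⁶ × 14.1 m) = 79.266 K

ΔT = 79.3 K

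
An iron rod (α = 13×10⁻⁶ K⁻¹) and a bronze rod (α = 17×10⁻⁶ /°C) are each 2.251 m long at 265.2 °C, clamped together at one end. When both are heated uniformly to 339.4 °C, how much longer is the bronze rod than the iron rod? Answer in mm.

0.668 mm

ΔT = 74.2 K
iron: ΔL = 13×10⁻⁶ × 2.251 m × 74.2 = 2.1713×10⁻³ m = 2.1713 mm
bronze: ΔL = 17×10⁻⁶ × 2.251 m × 74.2 = 2.8394×10⁻³ m = 2.8394 mm
difference = 2.8394 − 2.1713 = 0.6681 mm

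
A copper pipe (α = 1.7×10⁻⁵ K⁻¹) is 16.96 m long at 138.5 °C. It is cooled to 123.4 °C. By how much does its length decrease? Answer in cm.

ΔL = 0.435 cm

|ΔT| = |123.4 − 138.5| = 15.1 K
ΔL = αL₀ΔT = (1.7×10⁻⁵)(16.96)(15.1) = 4.35×10⁻³ m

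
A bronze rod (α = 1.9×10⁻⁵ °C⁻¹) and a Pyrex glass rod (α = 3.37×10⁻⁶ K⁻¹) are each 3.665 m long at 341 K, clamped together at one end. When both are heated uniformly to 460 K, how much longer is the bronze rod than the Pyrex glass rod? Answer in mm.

ΔT = 119 K
bronze: ΔL = 1.9×10⁻⁵ × 3.665 m × 119 = 8.2866×10⁻³ m = 8.2866 mm
Pyrex glass: ΔL = 3.37×10⁻⁶ × 3.665 m × 119 = 1.4698×10⁻³ m = 1.4698 mm
difference = 8.2866 − 1.4698 = 6.8168 mm

6.82 mm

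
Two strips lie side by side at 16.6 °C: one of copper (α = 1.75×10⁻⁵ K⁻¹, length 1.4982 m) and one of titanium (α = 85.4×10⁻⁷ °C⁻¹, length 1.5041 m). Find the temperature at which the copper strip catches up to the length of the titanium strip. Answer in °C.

Equal length when α₁L₁ΔT − α₂L₂ΔT = L₂ − L₁ = 5.90×10⁻³ m
α₁L₁ = 2.62185×10⁻⁵, α₂L₂ = 1.2845014×10⁻⁵ → Δ(αL) = 1.3373486×10⁻⁵ m/K
ΔT = 5.90×10⁻³ / 1.3373486×10⁻⁵ = 441.171 K, so T = 16.6 + 441.171 = 457.771 °C

T = 457.8 °C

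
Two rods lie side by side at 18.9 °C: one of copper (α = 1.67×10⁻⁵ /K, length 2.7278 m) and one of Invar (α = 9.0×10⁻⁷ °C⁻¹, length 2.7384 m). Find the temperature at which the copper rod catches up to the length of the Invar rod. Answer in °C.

T = 264.9 °C

Equal length when α₁L₁ΔT − α₂L₂ΔT = L₂ − L₁ = 1.06×10⁻² m
α₁L₁ = 4.555426×10⁻⁵, α₂L₂ = 2.46456×10⁻⁶ → Δ(αL) = 4.30897×10⁻⁵ m/K
ΔT = 1.06×10⁻² / 4.30897×10⁻⁵ = 245.998 K, so T = 18.9 + 245.998 = 264.898 °C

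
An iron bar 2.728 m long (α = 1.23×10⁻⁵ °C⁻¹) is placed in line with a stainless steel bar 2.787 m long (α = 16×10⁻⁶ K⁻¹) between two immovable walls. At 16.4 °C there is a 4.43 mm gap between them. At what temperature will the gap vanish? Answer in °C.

T = 73.1 °C

Gap closes when ΔL₁ + ΔL₂ = 4.43 mm = 4.43×10⁻³ m
(α₁L₁ + α₂L₂)ΔT = g
α₁L₁ + α₂L₂ = 1.23×10⁻⁵×2.728 + 16×10⁻⁶×2.787 = 7.81464×10⁻⁵ m/K
ΔT = 4.43×10⁻³ / 7.81464×10⁻⁵ = 56.688 K
T = 16.4 + 56.688 = 73.088 °C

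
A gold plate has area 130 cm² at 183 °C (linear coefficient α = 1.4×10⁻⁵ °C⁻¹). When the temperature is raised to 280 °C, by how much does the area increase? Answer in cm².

ΔA = 0.353 cm²

Area coefficient ≈ 2α; |ΔT| = 97 K
ΔA = 2αA₀ΔT = 2(1.4×10⁻⁵)(130)(97) = 0.353 cm²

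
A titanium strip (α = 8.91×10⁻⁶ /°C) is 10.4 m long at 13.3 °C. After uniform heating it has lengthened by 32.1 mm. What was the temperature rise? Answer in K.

ΔT = 346 K

ΔL = αL₀ΔT ⇒ ΔT = ΔL / (αL₀)
ΔT = 32.1×10⁻³ m / (8.91×10⁻⁶ × 10.4 m) = 346.41 K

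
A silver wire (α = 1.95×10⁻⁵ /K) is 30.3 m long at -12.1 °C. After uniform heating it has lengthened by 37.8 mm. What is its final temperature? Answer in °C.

T = 51.9 °C

ΔL = αL₀ΔT ⇒ ΔT = ΔL / (αL₀)
ΔT = 37.8×10⁻³ m / (1.95×10⁻⁵ × 30.3 m) = 63.976 K
T = -12.1 + 63.976 = 51.876 °C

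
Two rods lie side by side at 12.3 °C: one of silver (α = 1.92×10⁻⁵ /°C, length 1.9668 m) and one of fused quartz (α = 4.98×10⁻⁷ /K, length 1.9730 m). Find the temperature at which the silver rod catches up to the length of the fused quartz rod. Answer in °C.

Equal length when α₁L₁ΔT − α₂L₂ΔT = L₂ − L₁ = 6.20×10⁻³ m
α₁L₁ = 3.776256×10⁻⁵, α₂L₂ = 9.82554×10⁻⁷ → Δ(αL) = 3.6780006×10⁻⁵ m/K
ΔT = 6.20×10⁻³ / 3.6780006×10⁻⁵ = 168.570 K, so T = 12.3 + 168.570 = 180.870 °C

T = 180.9 °C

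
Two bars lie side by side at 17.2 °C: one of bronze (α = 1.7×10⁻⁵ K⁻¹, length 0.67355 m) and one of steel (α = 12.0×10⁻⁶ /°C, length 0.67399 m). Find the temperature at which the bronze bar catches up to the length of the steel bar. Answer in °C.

T = 148.1 °C

Equal length when α₁L₁ΔT − α₂L₂ΔT = L₂ − L₁ = 4.40×10⁻⁴ m
α₁L₁ = 1.145035×10⁻⁵, α₂L₂ = 8.08788×10⁻⁶ → Δ(αL) = 3.36247×10⁻⁶ m/K
ΔT = 4.40×10⁻⁴ / 3.36247×10⁻⁶ = 130.856 K, so T = 17.2 + 130.856 = 148.056 °C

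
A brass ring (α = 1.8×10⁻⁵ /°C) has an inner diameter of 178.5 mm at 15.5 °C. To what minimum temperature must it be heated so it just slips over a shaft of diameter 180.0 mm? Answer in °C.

T = 482 °C

Required Δd = 180.0 − 178.5 = 1.5 mm
Δd = αd₀ΔT ⇒ ΔT = Δd/(αd₀) = 1.5 / (1.8×10⁻⁵ × 178.5) = 466.85 K
T_min = 15.5 + 466.85 = 482.35 °C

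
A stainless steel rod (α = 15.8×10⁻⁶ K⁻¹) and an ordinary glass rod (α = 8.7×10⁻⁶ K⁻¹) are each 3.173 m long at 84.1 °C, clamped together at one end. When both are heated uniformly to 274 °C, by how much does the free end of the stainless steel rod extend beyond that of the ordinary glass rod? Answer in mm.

4.28 mm

ΔT = 189.9 K
stainless steel: ΔL = 15.8×10⁻⁶ × 3.173 m × 189.9 = 9.5203×10⁻³ m = 9.5203 mm
ordinary glass: ΔL = 8.7×10⁻⁶ × 3.173 m × 189.9 = 5.2422×10⁻³ m = 5.2422 mm
difference = 9.5203 − 5.2422 = 4.2781 mm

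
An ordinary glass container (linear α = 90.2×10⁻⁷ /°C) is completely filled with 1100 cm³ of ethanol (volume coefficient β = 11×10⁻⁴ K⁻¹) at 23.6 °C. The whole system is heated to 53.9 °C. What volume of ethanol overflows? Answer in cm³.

35.8 cm³

The container also expands: β_container ≈ 3α = 2.706×10⁻⁵ /K
Net overflow = V₀(β_liq − 3α_cont)ΔT
β − 3α = 1.10×10⁻³ − 2.706×10⁻⁵ = 1.07294×10⁻³ /K; ΔT = 30.3 K
ΔV = 1100 × 1.07294×10⁻³ × 30.3 = 35.8 cm³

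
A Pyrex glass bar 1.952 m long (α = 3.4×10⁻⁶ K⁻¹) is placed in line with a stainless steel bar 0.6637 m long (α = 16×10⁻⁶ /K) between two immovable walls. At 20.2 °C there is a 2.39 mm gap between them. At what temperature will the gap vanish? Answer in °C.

T = 159 °C

α₁L₁ = 6.6368×10⁻⁶ m/K, α₂L₂ = 1.06192×10⁻⁵ m/K → total 1.7256×10⁻⁵ m/K
ΔT = g/(α₁L₁+α₂L₂) = 2.39×10⁻³ / 1.7256×10⁻⁵ = 138.50 K
T = 20.2 + 138.50 = 158.70 °C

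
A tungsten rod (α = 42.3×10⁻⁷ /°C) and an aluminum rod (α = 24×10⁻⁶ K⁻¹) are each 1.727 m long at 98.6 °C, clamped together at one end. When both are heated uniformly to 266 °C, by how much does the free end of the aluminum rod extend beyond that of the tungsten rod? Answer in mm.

5.72 mm

ΔT = 167.4 K
tungsten: ΔL = 42.3×10⁻⁷ × 1.727 m × 167.4 = 1.2229×10⁻³ m = 1.2229 mm
aluminum: ΔL = 24×10⁻⁶ × 1.727 m × 167.4 = 6.9384×10⁻³ m = 6.9384 mm
difference = 6.9384 − 1.2229 = 5.7155 mm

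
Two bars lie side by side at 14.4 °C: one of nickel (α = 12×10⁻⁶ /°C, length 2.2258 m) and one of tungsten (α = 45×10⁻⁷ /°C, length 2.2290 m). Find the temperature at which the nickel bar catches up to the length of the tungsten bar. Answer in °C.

T = 206.3 °C

Equal length when α₁L₁ΔT − α₂L₂ΔT = L₂ − L₁ = 3.20×10⁻³ m
α₁L₁ = 2.67096×10⁻⁵, α₂L₂ = 1.00305×10⁻⁵ → Δ(αL) = 1.66791×10⁻⁵ m/K
ΔT = 3.20×10⁻³ / 1.66791×10⁻⁵ = 191.857 K, so T = 14.4 + 191.857 = 206.257 °C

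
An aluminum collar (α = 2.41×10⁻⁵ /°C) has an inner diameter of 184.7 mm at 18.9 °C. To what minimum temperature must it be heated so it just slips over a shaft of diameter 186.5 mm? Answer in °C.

Required Δd = 186.5 − 184.7 = 1.8 mm
Δd = αd₀ΔT ⇒ ΔT = Δd/(αd₀) = 1.8 / (2.41×10⁻⁵ × 184.7) = 404.38 K
T_min = 18.9 + 404.38 = 423.28 °C

T = 423 °C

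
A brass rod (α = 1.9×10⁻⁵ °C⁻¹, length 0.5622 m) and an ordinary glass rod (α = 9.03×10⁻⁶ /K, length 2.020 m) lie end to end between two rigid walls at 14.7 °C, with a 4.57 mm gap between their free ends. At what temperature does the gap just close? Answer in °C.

T = 173 °C

α₁L₁ = 1.06818×10⁻⁵ m/K, α₂L₂ = 1.82406×10⁻⁵ m/K → total 2.89224×10⁻⁵ m/K
ΔT = g/(α₁L₁+α₂L₂) = 4.57×10⁻³ / 2.89224×10⁻⁵ = 158.01 K
T = 14.7 + 158.01 = 172.71 °C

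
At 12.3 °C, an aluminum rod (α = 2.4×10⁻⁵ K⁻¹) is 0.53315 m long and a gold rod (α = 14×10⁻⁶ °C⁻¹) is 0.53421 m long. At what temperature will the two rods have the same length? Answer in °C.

T = 211.7 °C

L₁(1 + α₁ΔT) = L₂(1 + α₂ΔT) ⇒ ΔT = (L₂ − L₁)/(α₁L₁ − α₂L₂)
L₂ − L₁ = 0.53421 − 0.53315 = 1.06×10⁻³ m
α₁L₁ − α₂L₂ = 2.4×10⁻⁵×0.53315 − 14×10⁻⁶×0.53421 = 5.31666×10⁻⁶ m/K
ΔT = 1.06×10⁻³ / 5.31666×10⁻⁶ = 199.373 K
T = 12.3 + 199.373 = 211.673 °C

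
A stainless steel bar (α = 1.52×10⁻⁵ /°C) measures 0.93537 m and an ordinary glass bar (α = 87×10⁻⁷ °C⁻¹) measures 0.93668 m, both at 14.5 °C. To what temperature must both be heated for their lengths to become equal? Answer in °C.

T = 230.4 °C

L₁(1 + α₁ΔT) = L₂(1 + α₂ΔT) ⇒ ΔT = (L₂ − L₁)/(α₁L₁ − α₂L₂)
L₂ − L₁ = 0.93668 − 0.93537 = 1.31×10⁻³ m
α₁L₁ − α₂L₂ = 1.52×10⁻⁵×0.93537 − 87×10⁻⁷×0.93668 = 6.068508×10⁻⁶ m/K
ΔT = 1.31×10⁻³ / 6.068508×10⁻⁶ = 215.869 K
T = 14.5 + 215.869 = 230.369 °C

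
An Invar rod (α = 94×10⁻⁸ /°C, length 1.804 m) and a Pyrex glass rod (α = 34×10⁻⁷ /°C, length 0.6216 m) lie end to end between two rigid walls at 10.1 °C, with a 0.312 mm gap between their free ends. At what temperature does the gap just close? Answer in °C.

α₁L₁ = 1.69576×10⁻⁶ m/K, α₂L₂ = 2.11344×10⁻⁶ m/K → total 3.8092×10⁻⁶ m/K
ΔT = g/(α₁L₁+α₂L₂) = 3.12×10⁻⁴ / 3.8092×10⁻⁶ = 81.907 K
T = 10.1 + 81.907 = 92.007 °C

T = 92.0 °C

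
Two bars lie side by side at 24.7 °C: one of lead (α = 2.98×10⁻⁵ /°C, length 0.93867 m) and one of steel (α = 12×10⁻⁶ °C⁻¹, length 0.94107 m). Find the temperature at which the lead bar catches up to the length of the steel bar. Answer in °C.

T = 168.6 °C

Equal length when α₁L₁ΔT − α₂L₂ΔT = L₂ − L₁ = 2.40×10⁻³ m
α₁L₁ = 2.7972366×10⁻⁵, α₂L₂ = 1.129284×10⁻⁵ → Δ(αL) = 1.6679526×10⁻⁵ m/K
ΔT = 2.40×10⁻³ / 1.6679526×10⁻⁵ = 143.889 K, so T = 24.7 + 143.889 = 168.589 °C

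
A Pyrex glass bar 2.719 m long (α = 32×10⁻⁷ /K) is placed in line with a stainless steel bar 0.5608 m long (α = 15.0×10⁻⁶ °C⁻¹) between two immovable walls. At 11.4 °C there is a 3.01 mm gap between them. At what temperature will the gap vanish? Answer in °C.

T = 187 °C

Gap closes when ΔL₁ + ΔL₂ = 3.01 mm = 3.01×10⁻³ m
(α₁L₁ + α₂L₂)ΔT = g
α₁L₁ + α₂L₂ = 32×10⁻⁷×2.719 + 15.0×10⁻⁶×0.5608 = 1.71128×10⁻⁵ m/K
ΔT = 3.01×10⁻³ / 1.71128×10⁻⁵ = 175.89 K
T = 11.4 + 175.89 = 187.29 °C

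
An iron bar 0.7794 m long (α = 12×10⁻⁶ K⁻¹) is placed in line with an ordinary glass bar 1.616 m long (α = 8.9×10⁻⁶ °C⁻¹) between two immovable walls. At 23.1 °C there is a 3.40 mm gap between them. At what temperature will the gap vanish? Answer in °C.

α₁L₁ = 9.3528×10⁻⁶ m/K, α₂L₂ = 1.43824×10⁻⁵ m/K → total 2.37352×10⁻⁵ m/K
ΔT = g/(α₁L₁+α₂L₂) = 3.40×10⁻³ / 2.37352×10⁻⁵ = 143.25 K
T = 23.1 + 143.25 = 166.35 °C

T = 166 °C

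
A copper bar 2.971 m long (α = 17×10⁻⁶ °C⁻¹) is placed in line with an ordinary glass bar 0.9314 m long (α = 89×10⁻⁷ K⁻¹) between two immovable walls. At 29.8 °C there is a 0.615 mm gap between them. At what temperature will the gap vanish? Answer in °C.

Gap closes when ΔL₁ + ΔL₂ = 0.615 mm = 6.15×10⁻⁴ m
(α₁L₁ + α₂L₂)ΔT = g
α₁L₁ + α₂L₂ = 17×10⁻⁶×2.971 + 89×10⁻⁷×0.9314 = 5.879646×10⁻⁵ m/K
ΔT = 6.15×10⁻⁴ / 5.879646×10⁻⁵ = 10.460 K
T = 29.8 + 10.460 = 40.260 °C

T = 40.3 °C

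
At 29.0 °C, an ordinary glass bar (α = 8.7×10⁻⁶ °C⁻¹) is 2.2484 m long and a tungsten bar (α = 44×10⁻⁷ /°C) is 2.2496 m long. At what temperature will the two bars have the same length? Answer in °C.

L₁(1 + α₁ΔT) = L₂(1 + α₂ΔT) ⇒ ΔT = (L₂ − L₁)/(α₁L₁ − α₂L₂)
L₂ − L₁ = 2.2496 − 2.2484 = 1.20×10⁻³ m
α₁L₁ − α₂L₂ = 8.7×10⁻⁶×2.2484 − 44×10⁻⁷×2.2496 = 9.66284×10⁻⁶ m/K
ΔT = 1.20×10⁻³ / 9.66284×10⁻⁶ = 124.187 K
T = 29.0 + 124.187 = 153.187 °C

T = 153.2 °C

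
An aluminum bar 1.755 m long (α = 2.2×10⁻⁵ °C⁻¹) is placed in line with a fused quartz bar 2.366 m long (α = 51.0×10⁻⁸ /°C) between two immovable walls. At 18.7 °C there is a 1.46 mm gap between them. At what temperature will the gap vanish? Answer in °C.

α₁L₁ = 3.861×10⁻⁵ m/K, α₂L₂ = 1.20666×10⁻⁶ m/K → total 3.981666×10⁻⁵ m/K
ΔT = g/(α₁L₁+α₂L₂) = 1.46×10⁻³ / 3.981666×10⁻⁵ = 36.668 K
T = 18.7 + 36.668 = 55.368 °C

T = 55.4 °C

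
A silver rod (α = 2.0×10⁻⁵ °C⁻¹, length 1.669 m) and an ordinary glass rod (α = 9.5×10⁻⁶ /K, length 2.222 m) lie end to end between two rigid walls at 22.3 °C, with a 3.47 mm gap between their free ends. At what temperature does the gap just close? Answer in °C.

T = 86.0 °C

Gap closes when ΔL₁ + ΔL₂ = 3.47 mm = 3.47×10⁻³ m
(α₁L₁ + α₂L₂)ΔT = g
α₁L₁ + α₂L₂ = 2.0×10⁻⁵×1.669 + 9.5×10⁻⁶×2.222 = 5.4489×10⁻⁵ m/K
ΔT = 3.47×10⁻³ / 5.4489×10⁻⁵ = 63.683 K
T = 22.3 + 63.683 = 85.983 °C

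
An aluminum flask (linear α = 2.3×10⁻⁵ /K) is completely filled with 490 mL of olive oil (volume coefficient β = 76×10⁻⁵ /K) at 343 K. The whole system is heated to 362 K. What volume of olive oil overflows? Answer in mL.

6.43 mL

The flask also expands: β_container ≈ 3α = 6.9×10⁻⁵ /K
Net overflow = V₀(β_liq − 3α_cont)ΔT
β − 3α = 7.60×10⁻⁴ − 6.9×10⁻⁵ = 6.91×10⁻⁴ /K; ΔT = 19 K
ΔV = 490 × 6.91×10⁻⁴ × 19 = 6.43 mL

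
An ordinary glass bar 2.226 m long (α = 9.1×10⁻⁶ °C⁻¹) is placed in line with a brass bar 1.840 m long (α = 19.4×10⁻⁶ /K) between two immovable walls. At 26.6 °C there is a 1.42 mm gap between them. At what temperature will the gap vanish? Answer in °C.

T = 52.0 °C

Gap closes when ΔL₁ + ΔL₂ = 1.42 mm = 1.42×10⁻³ m
(α₁L₁ + α₂L₂)ΔT = g
α₁L₁ + α₂L₂ = 9.1×10⁻⁶×2.226 + 19.4×10⁻⁶×1.840 = 5.59526×10⁻⁵ m/K
ΔT = 1.42×10⁻³ / 5.59526×10⁻⁵ = 25.379 K
T = 26.6 + 25.379 = 51.979 °C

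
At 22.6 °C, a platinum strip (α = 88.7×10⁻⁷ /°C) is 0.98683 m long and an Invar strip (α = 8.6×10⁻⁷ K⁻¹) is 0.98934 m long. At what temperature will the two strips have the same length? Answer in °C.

T = 340.2 °C

L₁(1 + α₁ΔT) = L₂(1 + α₂ΔT) ⇒ ΔT = (L₂ − L₁)/(α₁L₁ − α₂L₂)
L₂ − L₁ = 0.98934 − 0.98683 = 2.51×10⁻³ m
α₁L₁ − α₂L₂ = 88.7×10⁻⁷×0.98683 − 8.6×10⁻⁷×0.98934 = 7.9023497×10⁻⁶ m/K
ΔT = 2.51×10⁻³ / 7.9023497×10⁻⁶ = 317.627 K
T = 22.6 + 317.627 = 340.227 °C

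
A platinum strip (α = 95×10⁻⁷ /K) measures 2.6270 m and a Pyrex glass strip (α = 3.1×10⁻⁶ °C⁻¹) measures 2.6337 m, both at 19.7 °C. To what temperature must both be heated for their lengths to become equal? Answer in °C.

L₁(1 + α₁ΔT) = L₂(1 + α₂ΔT) ⇒ ΔT = (L₂ − L₁)/(α₁L₁ − α₂L₂)
L₂ − L₁ = 2.6337 − 2.6270 = 6.70×10⁻³ m
α₁L₁ − α₂L₂ = 95×10⁻⁷×2.6270 − 3.1×10⁻⁶×2.6337 = 1.679203×10⁻⁵ m/K
ΔT = 6.70×10⁻³ / 1.679203×10⁻⁵ = 398.999 K
T = 19.7 + 398.999 = 418.699 °C

T = 418.7 °C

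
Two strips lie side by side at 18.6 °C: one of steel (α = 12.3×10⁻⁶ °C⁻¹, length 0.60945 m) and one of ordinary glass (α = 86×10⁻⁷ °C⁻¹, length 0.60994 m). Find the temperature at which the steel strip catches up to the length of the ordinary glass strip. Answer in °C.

L₁(1 + α₁ΔT) = L₂(1 + α₂ΔT) ⇒ ΔT = (L₂ − L₁)/(α₁L₁ − α₂L₂)
L₂ − L₁ = 0.60994 − 0.60945 = 4.90×10⁻⁴ m
α₁L₁ − α₂L₂ = 12.3×10⁻⁶×0.60945 − 86×10⁻⁷×0.60994 = 2.250751×10⁻⁶ m/K
ΔT = 4.90×10⁻⁴ / 2.250751×10⁻⁶ = 217.705 K
T = 18.6 + 217.705 = 236.305 °C

T = 236.3 °C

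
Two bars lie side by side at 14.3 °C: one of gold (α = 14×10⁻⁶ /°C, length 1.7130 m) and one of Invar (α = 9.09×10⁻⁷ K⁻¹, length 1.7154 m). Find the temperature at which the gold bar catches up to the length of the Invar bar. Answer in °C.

T = 121.3 °C

L₁(1 + α₁ΔT) = L₂(1 + α₂ΔT) ⇒ ΔT = (L₂ − L₁)/(α₁L₁ − α₂L₂)
L₂ − L₁ = 1.7154 − 1.7130 = 2.40×10⁻³ m
α₁L₁ − α₂L₂ = 14×10⁻⁶×1.7130 − 9.09×10⁻⁷×1.7154 = 2.24227014×10⁻⁵ m/K
ΔT = 2.40×10⁻³ / 2.24227014×10⁻⁵ = 107.034 K
T = 14.3 + 107.034 = 121.334 °C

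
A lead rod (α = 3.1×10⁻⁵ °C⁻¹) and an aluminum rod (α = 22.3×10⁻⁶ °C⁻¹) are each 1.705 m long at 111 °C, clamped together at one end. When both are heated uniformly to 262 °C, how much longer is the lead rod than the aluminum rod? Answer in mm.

2.24 mm

ΔT = 151 K
lead: ΔL = 3.1×10⁻⁵ × 1.705 m × 151 = 7.9811×10⁻³ m = 7.9811 mm
aluminum: ΔL = 22.3×10⁻⁶ × 1.705 m × 151 = 5.7412×10⁻³ m = 5.7412 mm
difference = 7.9811 − 5.7412 = 2.2399 mm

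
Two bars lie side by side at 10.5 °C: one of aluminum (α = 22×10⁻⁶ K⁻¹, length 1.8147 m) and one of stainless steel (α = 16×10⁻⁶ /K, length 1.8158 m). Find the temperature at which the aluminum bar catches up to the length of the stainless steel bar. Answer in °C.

L₁(1 + α₁ΔT) = L₂(1 + α₂ΔT) ⇒ ΔT = (L₂ − L₁)/(α₁L₁ − α₂L₂)
L₂ − L₁ = 1.8158 − 1.8147 = 1.10×10⁻³ m
α₁L₁ − α₂L₂ = 22×10⁻⁶×1.8147 − 16×10⁻⁶×1.8158 = 1.08706×10⁻⁵ m/K
ΔT = 1.10×10⁻³ / 1.08706×10⁻⁵ = 101.190 K
T = 10.5 + 101.190 = 111.690 °C

T = 111.7 °C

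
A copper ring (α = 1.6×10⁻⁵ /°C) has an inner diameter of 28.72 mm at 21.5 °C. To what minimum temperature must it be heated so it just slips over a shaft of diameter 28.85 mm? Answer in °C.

T = 304 °C

Required Δd = 28.85 − 28.72 = 0.13 mm
Δd = αd₀ΔT ⇒ ΔT = Δd/(αd₀) = 0.13 / (1.6×10⁻⁵ × 28.72) = 282.90 K
T_min = 21.5 + 282.90 = 304.40 °C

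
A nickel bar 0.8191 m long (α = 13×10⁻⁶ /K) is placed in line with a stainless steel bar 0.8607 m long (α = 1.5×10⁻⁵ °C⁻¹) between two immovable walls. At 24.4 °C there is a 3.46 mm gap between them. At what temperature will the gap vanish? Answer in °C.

α₁L₁ = 1.06483×10⁻⁵ m/K, α₂L₂ = 1.29105×10⁻⁵ m/K → total 2.35588×10⁻⁵ m/K
ΔT = g/(α₁L₁+α₂L₂) = 3.46×10⁻³ / 2.35588×10⁻⁵ = 146.87 K
T = 24.4 + 146.87 = 171.27 °C

T = 171 °C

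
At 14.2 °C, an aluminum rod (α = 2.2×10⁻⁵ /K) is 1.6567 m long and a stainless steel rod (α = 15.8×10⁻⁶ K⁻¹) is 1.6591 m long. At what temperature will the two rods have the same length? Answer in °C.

T = 248.7 °C

L₁(1 + α₁ΔT) = L₂(1 + α₂ΔT) ⇒ ΔT = (L₂ − L₁)/(α₁L₁ − α₂L₂)
L₂ − L₁ = 1.6591 − 1.6567 = 2.40×10⁻³ m
α₁L₁ − α₂L₂ = 2.2×10⁻⁵×1.6567 − 15.8×10⁻⁶×1.6591 = 1.023362×10⁻⁵ m/K
ΔT = 2.40×10⁻³ / 1.023362×10⁻⁵ = 234.521 K
T = 14.2 + 234.521 = 248.721 °C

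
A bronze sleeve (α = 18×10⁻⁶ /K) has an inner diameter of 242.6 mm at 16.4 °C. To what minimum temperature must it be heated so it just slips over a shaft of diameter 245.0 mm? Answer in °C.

Required Δd = 245.0 − 242.6 = 2.4 mm
Δd = αd₀ΔT ⇒ ΔT = Δd/(αd₀) = 2.4 / (18×10⁻⁶ × 242.6) = 549.60 K
T_min = 16.4 + 549.60 = 566.00 °C

T = 566 °C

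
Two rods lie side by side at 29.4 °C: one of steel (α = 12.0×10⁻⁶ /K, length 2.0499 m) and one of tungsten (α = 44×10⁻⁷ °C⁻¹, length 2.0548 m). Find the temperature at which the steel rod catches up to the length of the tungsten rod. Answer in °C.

T = 344.4 °C

L₁(1 + α₁ΔT) = L₂(1 + α₂ΔT) ⇒ ΔT = (L₂ − L₁)/(α₁L₁ − α₂L₂)
L₂ − L₁ = 2.0548 − 2.0499 = 4.90×10⁻³ m
α₁L₁ − α₂L₂ = 12.0×10⁻⁶×2.0499 − 44×10⁻⁷×2.0548 = 1.555768×10⁻⁵ m/K
ΔT = 4.90×10⁻³ / 1.555768×10⁻⁵ = 314.957 K
T = 29.4 + 314.957 = 344.357 °C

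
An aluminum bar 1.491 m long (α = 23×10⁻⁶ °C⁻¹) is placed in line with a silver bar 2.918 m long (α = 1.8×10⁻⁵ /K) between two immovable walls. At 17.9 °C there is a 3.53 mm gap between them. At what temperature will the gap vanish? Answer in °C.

α₁L₁ = 3.4293×10⁻⁵ m/K, α₂L₂ = 5.2524×10⁻⁵ m/K → total 8.6817×10⁻⁵ m/K
ΔT = g/(α₁L₁+α₂L₂) = 3.53×10⁻³ / 8.6817×10⁻⁵ = 40.660 K
T = 17.9 + 40.660 = 58.560 °C

T = 58.6 °C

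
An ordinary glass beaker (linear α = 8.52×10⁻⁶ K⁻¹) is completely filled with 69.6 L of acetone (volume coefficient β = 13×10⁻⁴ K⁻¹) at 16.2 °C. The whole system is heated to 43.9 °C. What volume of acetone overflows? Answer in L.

The beaker also expands: β_container ≈ 3α = 2.556×10⁻⁵ /K
Net overflow = V₀(β_liq − 3α_cont)ΔT
β − 3α = 1.30×10⁻³ − 2.556×10⁻⁵ = 1.27444×10⁻³ /K; ΔT = 27.7 K
ΔV = 69.6 × 1.27444×10⁻³ × 27.7 = 2.46 L

2.46 L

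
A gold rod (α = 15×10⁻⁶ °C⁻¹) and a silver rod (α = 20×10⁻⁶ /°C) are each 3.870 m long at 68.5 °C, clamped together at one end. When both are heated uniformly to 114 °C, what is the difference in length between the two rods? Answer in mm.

0.880 mm

ΔT = 45.5 K
gold: ΔL = 15×10⁻⁶ × 3.870 m × 45.5 = 2.6413×10⁻³ m = 2.6413 mm
silver: ΔL = 20×10⁻⁶ × 3.870 m × 45.5 = 3.5217×10⁻³ m = 3.5217 mm
difference = 3.5217 − 2.6413 = 0.8804 mm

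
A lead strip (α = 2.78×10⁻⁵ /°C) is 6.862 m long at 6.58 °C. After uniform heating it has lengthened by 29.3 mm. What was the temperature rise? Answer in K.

ΔL = αL₀ΔT ⇒ ΔT = ΔL / (αL₀)
ΔT = 29.3×10⁻³ m / (2.78×10⁻⁵ × 6.862 m) = 153.59 K

ΔT = 154 K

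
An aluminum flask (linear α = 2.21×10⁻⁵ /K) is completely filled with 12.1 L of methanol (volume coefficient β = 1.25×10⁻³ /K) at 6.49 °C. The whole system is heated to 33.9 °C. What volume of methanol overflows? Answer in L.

The flask also expands: β_container ≈ 3α = 6.63×10⁻⁵ /K
Net overflow = V₀(β_liq − 3α_cont)ΔT
β − 3α = 1.25×10⁻³ − 6.63×10⁻⁵ = 1.1837×10⁻³ /K; ΔT = 27.41 K
ΔV = 12.1 × 1.1837×10⁻³ × 27.41 = 0.393 L

0.393 L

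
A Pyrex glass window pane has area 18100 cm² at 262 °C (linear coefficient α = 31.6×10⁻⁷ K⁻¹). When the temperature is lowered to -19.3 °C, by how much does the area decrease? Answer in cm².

ΔA = 32.2 cm²

Area coefficient ≈ 2α; |ΔT| = 281.3 K
ΔA = 2αA₀ΔT = 2(31.6×10⁻⁷)(18100)(281.3) = 32.2 cm²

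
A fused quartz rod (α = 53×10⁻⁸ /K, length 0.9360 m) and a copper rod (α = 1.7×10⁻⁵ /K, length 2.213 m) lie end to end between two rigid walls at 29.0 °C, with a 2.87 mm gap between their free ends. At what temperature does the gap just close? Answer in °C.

T = 104 °C

α₁L₁ = 4.9608×10⁻⁷ m/K, α₂L₂ = 3.7621×10⁻⁵ m/K → total 3.811708×10⁻⁵ m/K
ΔT = g/(α₁L₁+α₂L₂) = 2.87×10⁻³ / 3.811708×10⁻⁵ = 75.29 K
T = 29.0 + 75.29 = 104.29 °C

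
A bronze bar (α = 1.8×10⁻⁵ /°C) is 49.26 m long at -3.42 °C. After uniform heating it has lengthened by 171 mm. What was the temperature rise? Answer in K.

ΔT = 193 K

ΔL = αL₀ΔT ⇒ ΔT = ΔL / (αL₀)
ΔT = 171×10⁻³ m / (1.8×10⁻⁵ × 49.26 m) = 192.85 K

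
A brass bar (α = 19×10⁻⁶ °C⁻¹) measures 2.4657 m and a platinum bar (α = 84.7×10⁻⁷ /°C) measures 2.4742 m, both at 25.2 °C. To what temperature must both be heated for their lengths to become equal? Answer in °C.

T = 353.5 °C

Equal length when α₁L₁ΔT − α₂L₂ΔT = L₂ − L₁ = 8.50×10⁻³ m
α₁L₁ = 4.68483×10⁻⁵, α₂L₂ = 2.0956474×10⁻⁵ → Δ(αL) = 2.5891826×10⁻⁵ m/K
ΔT = 8.50×10⁻³ / 2.5891826×10⁻⁵ = 328.289 K, so T = 25.2 + 328.289 = 353.489 °C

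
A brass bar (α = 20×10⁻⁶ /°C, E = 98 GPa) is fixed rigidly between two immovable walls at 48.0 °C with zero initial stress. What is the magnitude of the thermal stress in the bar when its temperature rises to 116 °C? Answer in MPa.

σ = 133 MPa

Fully constrained: the free strain ε = αΔT is blocked, so σ = Eε = EαΔT.
|ΔT| = 68.0 K
σ = 98.0×10⁹ × 20×10⁻⁶ × 68.0 = 1.33×10⁸ Pa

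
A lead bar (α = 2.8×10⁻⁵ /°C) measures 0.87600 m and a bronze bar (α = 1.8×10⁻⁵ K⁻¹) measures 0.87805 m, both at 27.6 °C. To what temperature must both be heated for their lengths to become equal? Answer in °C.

T = 262.6 °C

Equal length when α₁L₁ΔT − α₂L₂ΔT = L₂ − L₁ = 2.05×10⁻³ m
α₁L₁ = 2.4528×10⁻⁵, α₂L₂ = 1.58049×10⁻⁵ → Δ(αL) = 8.7231×10⁻⁶ m/K
ΔT = 2.05×10⁻³ / 8.7231×10⁻⁶ = 235.008 K, so T = 27.6 + 235.008 = 262.608 °C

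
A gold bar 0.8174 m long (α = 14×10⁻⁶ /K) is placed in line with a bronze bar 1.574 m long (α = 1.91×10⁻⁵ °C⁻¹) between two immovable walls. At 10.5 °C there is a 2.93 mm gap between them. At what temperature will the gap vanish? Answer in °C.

Gap closes when ΔL₁ + ΔL₂ = 2.93 mm = 2.93×10⁻³ m
(α₁L₁ + α₂L₂)ΔT = g
α₁L₁ + α₂L₂ = 14×10⁻⁶×0.8174 + 1.91×10⁻⁵×1.574 = 4.1507×10⁻⁵ m/K
ΔT = 2.93×10⁻³ / 4.1507×10⁻⁵ = 70.591 K
T = 10.5 + 70.591 = 81.091 °C

T = 81.1 °C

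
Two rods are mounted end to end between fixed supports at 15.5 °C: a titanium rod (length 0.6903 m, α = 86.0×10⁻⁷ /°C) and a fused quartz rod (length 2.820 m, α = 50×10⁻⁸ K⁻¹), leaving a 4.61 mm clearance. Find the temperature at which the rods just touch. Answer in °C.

T = 643 °C

α₁L₁ = 5.93658×10⁻⁶ m/K, α₂L₂ = 1.410×10⁻⁶ m/K → total 7.34658×10⁻⁶ m/K
ΔT = g/(α₁L₁+α₂L₂) = 4.61×10⁻³ / 7.34658×10⁻⁶ = 627.50 K
T = 15.5 + 627.50 = 643.00 °C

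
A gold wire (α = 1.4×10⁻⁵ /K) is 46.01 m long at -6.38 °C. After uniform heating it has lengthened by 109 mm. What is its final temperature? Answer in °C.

ΔL = αL₀ΔT ⇒ ΔT = ΔL / (αL₀)
ΔT = 109×10⁻³ m / (1.4×10⁻⁵ × 46.01 m) = 169.22 K
T = -6.38 + 169.22 = 162.84 °C

T = 163 °C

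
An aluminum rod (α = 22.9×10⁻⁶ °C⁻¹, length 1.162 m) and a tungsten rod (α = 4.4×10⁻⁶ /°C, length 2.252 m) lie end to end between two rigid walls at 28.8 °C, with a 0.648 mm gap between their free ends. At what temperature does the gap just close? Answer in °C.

Gap closes when ΔL₁ + ΔL₂ = 0.648 mm = 6.48×10⁻⁴ m
(α₁L₁ + α₂L₂)ΔT = g
α₁L₁ + α₂L₂ = 22.9×10⁻⁶×1.162 + 4.4×10⁻⁶×2.252 = 3.65186×10⁻⁵ m/K
ΔT = 6.48×10⁻⁴ / 3.65186×10⁻⁵ = 17.744 K
T = 28.8 + 17.744 = 46.544 °C

T = 46.5 °C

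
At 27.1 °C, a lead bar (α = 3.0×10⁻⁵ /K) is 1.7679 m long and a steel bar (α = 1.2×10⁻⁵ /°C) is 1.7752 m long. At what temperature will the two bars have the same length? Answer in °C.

L₁(1 + α₁ΔT) = L₂(1 + α₂ΔT) ⇒ ΔT = (L₂ − L₁)/(α₁L₁ − α₂L₂)
L₂ − L₁ = 1.7752 − 1.7679 = 7.30×10⁻³ m
α₁L₁ − α₂L₂ = 3.0×10⁻⁵×1.7679 − 1.2×10⁻⁵×1.7752 = 3.17346×10⁻⁵ m/K
ΔT = 7.30×10⁻³ / 3.17346×10⁻⁵ = 230.033 K
T = 27.1 + 230.033 = 257.133 °C

T = 257.1 °C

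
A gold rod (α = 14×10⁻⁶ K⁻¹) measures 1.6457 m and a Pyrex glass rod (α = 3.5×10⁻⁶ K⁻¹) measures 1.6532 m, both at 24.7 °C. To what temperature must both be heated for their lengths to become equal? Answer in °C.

T = 459.4 °C

Equal length when α₁L₁ΔT − α₂L₂ΔT = L₂ − L₁ = 7.50×10⁻³ m
α₁L₁ = 2.30398×10⁻⁵, α₂L₂ = 5.7862×10⁻⁶ → Δ(αL) = 1.72536×10⁻⁵ m/K
ΔT = 7.50×10⁻³ / 1.72536×10⁻⁵ = 434.692 K, so T = 24.7 + 434.692 = 459.392 °C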